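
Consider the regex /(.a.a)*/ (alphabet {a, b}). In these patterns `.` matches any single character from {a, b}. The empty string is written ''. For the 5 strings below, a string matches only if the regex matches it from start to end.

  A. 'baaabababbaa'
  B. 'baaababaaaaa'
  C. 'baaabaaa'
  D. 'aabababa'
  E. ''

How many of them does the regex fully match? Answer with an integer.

A → no match
B → match
C → match
D → match
E → match
Total matched: 4

4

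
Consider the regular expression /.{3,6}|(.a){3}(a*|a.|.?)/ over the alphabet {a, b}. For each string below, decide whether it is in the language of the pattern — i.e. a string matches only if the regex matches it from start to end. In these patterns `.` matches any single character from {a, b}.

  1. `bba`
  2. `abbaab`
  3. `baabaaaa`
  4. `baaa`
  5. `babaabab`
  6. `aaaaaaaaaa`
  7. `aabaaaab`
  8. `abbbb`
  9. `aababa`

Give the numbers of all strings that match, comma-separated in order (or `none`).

1. `bba` → match
2. `abbaab` → match
3. `baabaaaa` → no match
4. `baaa` → match
5. `babaabab` → no match
6. `aaaaaaaaaa` → match
7. `aabaaaab` → match
8. `abbbb` → match
9. `aababa` → match

1, 2, 4, 6, 7, 8, 9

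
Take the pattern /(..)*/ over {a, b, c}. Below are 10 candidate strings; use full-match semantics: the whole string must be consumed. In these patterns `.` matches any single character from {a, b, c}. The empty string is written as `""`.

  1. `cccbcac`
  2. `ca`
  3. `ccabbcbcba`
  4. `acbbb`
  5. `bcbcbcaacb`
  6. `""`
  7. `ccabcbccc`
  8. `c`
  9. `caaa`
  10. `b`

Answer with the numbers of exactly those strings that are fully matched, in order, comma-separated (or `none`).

1. `cccbcac` → no match
2. `ca` → match
3. `ccabbcbcba` → match
4. `acbbb` → no match
5. `bcbcbcaacb` → match
6. `""` → match
7. `ccabcbccc` → no match
8. `c` → no match
9. `caaa` → match
10. `b` → no match

2, 3, 5, 6, 9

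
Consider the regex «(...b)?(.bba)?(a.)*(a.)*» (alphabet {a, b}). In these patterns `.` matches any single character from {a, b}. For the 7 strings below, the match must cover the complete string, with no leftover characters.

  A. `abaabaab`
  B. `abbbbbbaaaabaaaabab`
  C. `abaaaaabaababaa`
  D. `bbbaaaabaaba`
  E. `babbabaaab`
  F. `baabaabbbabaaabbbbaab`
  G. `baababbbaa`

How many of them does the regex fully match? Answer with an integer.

A. `abaabaab` → no match
B → no match
C → no match
D. `bbbaaaabaaba` → no match
E. `babbabaaab` → match
F → no match
G. `baababbbaa` → no match
Total matched: 1

1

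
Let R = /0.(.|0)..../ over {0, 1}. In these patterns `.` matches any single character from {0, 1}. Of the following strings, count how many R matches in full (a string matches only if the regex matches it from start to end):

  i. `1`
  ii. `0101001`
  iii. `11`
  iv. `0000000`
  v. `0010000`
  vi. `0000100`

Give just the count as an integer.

4

i → no match — must start with `0`
ii → match
iii → no match — must start with `0`
iv → match
v → match
vi → match
Total matched: 4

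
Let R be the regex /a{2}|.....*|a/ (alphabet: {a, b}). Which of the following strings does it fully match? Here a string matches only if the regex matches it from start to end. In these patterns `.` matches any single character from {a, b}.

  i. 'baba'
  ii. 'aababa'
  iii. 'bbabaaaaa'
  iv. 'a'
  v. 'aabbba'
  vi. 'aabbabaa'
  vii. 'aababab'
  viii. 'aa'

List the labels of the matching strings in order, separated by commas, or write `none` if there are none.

i. 'baba' → match
ii. 'aababa' → match
iii. 'bbabaaaaa' → match
iv. 'a' → match
v. 'aabbba' → match
vi. 'aabbabaa' → match
vii. 'aababab' → match
viii. 'aa' → match

i, ii, iii, iv, v, vi, vii, viii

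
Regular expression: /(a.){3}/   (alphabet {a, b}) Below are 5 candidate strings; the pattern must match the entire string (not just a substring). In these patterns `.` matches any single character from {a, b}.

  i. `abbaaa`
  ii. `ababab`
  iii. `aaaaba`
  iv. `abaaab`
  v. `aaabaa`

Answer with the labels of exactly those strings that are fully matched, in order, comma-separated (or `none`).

i → no match
ii → match
iii → no match
iv → match
v → match

ii, iv, v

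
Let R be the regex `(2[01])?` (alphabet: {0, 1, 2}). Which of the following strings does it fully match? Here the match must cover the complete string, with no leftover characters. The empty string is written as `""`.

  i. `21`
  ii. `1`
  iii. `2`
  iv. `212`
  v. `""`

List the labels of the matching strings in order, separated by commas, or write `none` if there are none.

i → match
ii → no match
iii → no match
iv → no match
v → match

i, v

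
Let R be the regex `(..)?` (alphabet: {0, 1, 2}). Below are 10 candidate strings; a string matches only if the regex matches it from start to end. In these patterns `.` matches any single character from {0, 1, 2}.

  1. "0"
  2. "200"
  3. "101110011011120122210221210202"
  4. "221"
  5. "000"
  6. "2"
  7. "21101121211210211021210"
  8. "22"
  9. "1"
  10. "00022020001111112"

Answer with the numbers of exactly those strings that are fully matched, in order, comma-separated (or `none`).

1. "0" → no match
2. "200" → no match
3 → no match
4. "221" → no match
5. "000" → no match
6. "2" → no match
7 → no match
8. "22" → match
9. "1" → no match
10 → no match

8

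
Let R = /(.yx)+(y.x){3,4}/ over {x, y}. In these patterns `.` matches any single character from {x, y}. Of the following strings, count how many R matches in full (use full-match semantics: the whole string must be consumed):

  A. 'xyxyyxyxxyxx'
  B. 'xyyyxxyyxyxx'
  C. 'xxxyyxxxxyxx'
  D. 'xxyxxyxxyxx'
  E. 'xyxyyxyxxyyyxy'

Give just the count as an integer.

1

A. 'xyxyyxyxxyxx' → match
B. 'xyyyxxyyxyxx' → no match
C. 'xxxyyxxxxyxx' → no match
D. 'xxyxxyxxyxx' → no match
E → no match — must end with 'x'
Total matched: 1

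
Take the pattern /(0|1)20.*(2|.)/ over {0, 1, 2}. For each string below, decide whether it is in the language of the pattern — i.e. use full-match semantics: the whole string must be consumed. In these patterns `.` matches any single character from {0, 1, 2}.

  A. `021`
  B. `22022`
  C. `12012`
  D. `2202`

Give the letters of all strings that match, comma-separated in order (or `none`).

C

A → no match
B → no match
C → match
D → no match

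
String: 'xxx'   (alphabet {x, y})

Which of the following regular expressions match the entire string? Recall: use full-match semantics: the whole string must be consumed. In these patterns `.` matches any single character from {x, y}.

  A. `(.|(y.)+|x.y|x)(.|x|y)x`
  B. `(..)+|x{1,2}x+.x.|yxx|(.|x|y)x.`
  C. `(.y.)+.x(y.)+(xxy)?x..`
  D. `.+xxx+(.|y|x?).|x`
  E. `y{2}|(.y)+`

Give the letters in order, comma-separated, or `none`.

A → match
B → match
C → no match
D → no match
E → no match — must end with 'y'

A, B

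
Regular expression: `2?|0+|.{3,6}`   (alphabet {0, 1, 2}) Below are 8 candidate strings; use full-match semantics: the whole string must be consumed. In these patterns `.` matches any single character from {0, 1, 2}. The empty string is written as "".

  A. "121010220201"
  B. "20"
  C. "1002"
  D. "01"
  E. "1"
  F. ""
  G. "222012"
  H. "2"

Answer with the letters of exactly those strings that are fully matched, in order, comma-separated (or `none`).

A. "121010220201" → no match
B. "20" → no match
C. "1002" → match
D. "01" → no match
E. "1" → no match
F. "" → match
G. "222012" → match
H. "2" → match

C, F, G, H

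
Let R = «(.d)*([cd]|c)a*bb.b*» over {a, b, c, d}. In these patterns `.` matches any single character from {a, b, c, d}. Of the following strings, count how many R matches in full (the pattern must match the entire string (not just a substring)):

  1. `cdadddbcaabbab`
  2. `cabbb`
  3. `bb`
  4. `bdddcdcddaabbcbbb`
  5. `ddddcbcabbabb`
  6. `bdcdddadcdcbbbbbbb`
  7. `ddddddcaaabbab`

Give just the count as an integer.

4

1 → no match
2 → match
3 → no match
4 → match
5 → no match
6 → match
7 → match
Total matched: 4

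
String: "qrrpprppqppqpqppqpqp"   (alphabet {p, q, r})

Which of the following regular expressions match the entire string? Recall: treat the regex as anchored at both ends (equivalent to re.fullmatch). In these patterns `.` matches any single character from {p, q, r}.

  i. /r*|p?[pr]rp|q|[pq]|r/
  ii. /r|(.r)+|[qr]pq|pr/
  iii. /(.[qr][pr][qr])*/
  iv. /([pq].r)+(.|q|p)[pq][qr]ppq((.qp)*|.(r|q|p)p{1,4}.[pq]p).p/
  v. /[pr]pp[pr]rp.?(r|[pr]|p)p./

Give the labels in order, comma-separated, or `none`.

i → no match
ii → no match
iii → no match
iv → match
v → no match

iv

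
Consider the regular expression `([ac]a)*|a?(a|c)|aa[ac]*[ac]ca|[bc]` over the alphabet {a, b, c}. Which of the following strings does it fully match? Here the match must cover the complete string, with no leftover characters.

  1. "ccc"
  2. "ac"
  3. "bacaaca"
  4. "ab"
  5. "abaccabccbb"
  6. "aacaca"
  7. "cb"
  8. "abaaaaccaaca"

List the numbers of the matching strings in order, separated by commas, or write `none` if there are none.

2, 6

1 → no match
2 → match
3 → no match
4 → no match
5 → no match
6 → match
7 → no match
8 → no match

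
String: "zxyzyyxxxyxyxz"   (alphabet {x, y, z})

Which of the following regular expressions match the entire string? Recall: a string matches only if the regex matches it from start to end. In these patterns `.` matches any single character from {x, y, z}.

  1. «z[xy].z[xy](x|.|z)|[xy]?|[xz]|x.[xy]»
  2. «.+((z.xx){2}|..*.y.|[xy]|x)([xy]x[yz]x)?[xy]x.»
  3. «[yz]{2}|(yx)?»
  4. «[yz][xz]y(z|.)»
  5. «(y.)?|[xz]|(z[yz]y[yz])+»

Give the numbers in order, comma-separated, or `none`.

1 → no match
2 → match
3 → no match
4 → no match
5 → no match

2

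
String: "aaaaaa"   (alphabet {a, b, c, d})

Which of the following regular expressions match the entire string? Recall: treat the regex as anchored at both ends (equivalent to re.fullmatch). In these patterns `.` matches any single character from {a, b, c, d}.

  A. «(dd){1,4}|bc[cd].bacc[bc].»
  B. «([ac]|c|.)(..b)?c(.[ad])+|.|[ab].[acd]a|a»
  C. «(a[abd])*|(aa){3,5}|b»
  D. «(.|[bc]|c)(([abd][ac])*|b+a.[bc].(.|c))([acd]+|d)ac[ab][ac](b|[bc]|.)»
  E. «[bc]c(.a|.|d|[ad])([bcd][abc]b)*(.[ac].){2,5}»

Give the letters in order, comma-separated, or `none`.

A → no match
B → no match
C → match
D → no match
E → no match

C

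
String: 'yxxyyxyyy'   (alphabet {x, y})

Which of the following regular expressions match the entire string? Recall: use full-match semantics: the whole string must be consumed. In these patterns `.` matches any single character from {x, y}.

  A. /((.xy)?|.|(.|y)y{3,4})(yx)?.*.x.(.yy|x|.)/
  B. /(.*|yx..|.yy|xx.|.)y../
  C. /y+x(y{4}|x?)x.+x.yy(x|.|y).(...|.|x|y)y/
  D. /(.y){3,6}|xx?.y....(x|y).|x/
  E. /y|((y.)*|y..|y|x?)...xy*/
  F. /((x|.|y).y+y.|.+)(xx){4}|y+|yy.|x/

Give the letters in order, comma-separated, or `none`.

B, E

A → no match
B → match
C → no match
D → no match
E → match
F → no match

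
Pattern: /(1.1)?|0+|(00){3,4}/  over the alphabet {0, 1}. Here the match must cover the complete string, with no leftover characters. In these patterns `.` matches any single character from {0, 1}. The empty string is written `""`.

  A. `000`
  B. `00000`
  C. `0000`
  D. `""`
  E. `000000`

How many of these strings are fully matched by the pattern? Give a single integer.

5

A → match
B → match
C → match
D → match
E → match
Total matched: 5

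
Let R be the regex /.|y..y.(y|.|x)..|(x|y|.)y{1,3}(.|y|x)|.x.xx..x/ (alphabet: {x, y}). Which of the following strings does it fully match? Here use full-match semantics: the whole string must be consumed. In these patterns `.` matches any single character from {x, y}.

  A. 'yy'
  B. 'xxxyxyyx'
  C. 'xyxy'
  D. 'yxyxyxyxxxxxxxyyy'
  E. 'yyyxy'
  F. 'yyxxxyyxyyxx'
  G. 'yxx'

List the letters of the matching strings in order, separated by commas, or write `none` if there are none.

A → no match
B → no match
C → no match
D → no match
E → no match
F → no match
G → no match

none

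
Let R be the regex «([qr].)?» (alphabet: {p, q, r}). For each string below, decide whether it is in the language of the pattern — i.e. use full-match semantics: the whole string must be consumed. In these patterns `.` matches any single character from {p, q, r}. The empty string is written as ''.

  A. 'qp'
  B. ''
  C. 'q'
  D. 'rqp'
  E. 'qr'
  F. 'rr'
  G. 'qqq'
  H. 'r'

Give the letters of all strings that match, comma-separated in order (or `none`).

A → match
B → match
C → no match
D → no match
E → match
F → match
G → no match
H → no match

A, B, E, F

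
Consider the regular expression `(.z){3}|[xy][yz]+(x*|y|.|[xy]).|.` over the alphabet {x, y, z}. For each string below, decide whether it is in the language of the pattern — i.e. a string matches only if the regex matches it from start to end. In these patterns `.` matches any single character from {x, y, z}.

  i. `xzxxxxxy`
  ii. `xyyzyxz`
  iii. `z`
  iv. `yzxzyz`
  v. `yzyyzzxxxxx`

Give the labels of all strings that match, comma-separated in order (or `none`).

i. `xzxxxxxy` → match
ii. `xyyzyxz` → match
iii. `z` → match
iv. `yzxzyz` → match
v. `yzyyzzxxxxx` → match

i, ii, iii, iv, v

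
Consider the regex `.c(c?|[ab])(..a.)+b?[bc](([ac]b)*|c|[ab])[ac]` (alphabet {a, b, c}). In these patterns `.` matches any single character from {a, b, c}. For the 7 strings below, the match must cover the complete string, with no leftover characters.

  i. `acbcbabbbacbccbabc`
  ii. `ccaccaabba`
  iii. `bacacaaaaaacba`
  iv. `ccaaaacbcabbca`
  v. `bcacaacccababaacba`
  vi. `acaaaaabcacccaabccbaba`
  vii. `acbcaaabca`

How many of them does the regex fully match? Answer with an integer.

6

i → match
ii. `ccaccaabba` → match
iii → no match
iv → match
v → match
vi → match
vii. `acbcaaabca` → match
Total matched: 6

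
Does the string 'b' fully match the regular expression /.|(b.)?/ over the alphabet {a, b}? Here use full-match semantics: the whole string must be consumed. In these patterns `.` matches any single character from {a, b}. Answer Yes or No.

Yes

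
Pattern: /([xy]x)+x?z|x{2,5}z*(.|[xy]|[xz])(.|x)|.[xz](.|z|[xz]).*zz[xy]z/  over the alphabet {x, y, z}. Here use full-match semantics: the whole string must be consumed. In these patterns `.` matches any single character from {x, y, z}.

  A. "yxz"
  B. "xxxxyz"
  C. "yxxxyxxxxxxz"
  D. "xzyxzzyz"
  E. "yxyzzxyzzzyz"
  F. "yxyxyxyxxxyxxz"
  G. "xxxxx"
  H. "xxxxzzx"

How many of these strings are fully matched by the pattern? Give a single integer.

A → match
B → match
C → match
D → match
E → match
F → match
G → match
H → match
Total matched: 8

8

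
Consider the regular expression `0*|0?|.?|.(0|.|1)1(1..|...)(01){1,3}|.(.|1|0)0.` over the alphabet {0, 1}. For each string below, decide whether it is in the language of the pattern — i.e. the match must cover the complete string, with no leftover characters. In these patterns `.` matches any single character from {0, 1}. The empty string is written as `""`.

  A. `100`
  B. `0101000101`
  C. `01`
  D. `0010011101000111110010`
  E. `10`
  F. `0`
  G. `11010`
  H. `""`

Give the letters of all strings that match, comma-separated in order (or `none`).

A → no match
B → no match
C → no match
D → no match
E → no match
F → match
G → no match
H → match

F, H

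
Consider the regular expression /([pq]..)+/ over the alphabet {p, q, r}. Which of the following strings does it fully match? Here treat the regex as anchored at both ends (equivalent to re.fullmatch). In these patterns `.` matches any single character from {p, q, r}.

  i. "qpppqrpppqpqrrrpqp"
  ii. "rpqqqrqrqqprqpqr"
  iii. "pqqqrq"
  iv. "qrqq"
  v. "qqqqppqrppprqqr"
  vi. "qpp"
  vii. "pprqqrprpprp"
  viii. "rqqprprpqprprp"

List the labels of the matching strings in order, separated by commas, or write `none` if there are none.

iii, v, vi, vii

i → no match
ii → no match
iii. "pqqqrq" → match
iv. "qrqq" → no match
v → match
vi. "qpp" → match
vii. "pprqqrprpprp" → match
viii → no match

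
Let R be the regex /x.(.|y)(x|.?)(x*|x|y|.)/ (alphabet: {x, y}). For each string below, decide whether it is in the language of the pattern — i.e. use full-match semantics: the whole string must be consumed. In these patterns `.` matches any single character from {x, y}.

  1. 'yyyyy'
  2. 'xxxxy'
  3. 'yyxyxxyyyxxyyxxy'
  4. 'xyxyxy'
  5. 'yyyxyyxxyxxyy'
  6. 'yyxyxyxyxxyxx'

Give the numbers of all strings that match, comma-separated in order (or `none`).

2

1. 'yyyyy' → no match — must start with 'x'
2. 'xxxxy' → match
3 → no match — must start with 'x'
4. 'xyxyxy' → no match
5 → no match — must start with 'x'
6 → no match — must start with 'x'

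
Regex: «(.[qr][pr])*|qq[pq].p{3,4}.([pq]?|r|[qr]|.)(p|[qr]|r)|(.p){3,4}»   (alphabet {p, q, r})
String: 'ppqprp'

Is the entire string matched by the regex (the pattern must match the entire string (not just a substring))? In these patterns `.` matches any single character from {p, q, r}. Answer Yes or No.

Yes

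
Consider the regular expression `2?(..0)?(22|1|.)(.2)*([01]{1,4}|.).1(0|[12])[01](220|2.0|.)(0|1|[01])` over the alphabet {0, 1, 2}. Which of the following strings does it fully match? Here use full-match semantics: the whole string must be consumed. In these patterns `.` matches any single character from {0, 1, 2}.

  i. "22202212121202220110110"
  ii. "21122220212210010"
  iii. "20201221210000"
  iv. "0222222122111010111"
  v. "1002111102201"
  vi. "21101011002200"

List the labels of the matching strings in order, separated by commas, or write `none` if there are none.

i → match
ii → no match
iii → match
iv → no match
v → match
vi → match

i, iii, v, vi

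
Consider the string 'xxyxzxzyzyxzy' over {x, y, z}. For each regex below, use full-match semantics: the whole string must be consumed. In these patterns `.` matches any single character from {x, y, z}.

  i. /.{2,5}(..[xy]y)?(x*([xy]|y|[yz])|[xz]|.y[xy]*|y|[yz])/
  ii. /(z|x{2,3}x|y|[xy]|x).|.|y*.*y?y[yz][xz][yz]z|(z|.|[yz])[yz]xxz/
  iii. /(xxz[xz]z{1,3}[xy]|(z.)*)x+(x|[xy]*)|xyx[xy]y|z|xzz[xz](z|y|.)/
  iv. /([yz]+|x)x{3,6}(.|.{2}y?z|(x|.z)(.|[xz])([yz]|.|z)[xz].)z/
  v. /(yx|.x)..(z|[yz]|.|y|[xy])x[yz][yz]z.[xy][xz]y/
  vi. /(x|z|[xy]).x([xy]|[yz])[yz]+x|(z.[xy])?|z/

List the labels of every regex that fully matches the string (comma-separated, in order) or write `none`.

i → no match
ii → no match
iii → no match
iv → no match — must end with 'z'
v → match
vi → no match

v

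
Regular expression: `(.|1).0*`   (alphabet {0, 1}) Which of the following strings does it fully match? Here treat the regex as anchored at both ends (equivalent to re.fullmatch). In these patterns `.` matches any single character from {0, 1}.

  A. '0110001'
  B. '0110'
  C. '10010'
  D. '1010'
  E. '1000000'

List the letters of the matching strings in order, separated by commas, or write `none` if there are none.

E

A → no match
B → no match
C → no match
D → no match
E → match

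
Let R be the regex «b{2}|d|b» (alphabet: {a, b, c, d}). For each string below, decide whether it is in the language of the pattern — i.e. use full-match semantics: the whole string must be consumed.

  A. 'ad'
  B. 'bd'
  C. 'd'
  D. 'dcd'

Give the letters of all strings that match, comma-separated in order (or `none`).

A. 'ad' → no match
B. 'bd' → no match
C. 'd' → match
D. 'dcd' → no match

C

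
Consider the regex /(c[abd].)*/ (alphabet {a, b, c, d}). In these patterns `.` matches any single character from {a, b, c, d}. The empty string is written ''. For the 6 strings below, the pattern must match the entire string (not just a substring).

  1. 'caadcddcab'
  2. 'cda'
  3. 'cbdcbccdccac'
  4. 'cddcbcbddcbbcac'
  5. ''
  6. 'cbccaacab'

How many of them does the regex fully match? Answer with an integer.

4

1 → no match
2 → match
3 → match
4 → no match
5 → match
6 → match
Total matched: 4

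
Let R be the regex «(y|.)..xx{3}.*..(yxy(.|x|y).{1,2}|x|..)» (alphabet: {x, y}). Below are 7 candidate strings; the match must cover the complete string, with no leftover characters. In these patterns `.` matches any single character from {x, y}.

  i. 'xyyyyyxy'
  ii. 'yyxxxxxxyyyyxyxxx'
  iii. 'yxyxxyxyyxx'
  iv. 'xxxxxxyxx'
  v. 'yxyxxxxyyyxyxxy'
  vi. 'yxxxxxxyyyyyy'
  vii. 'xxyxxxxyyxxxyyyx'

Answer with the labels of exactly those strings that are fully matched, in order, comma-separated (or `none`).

i. 'xyyyyyxy' → no match
ii → match
iii. 'yxyxxyxyyxx' → no match
iv. 'xxxxxxyxx' → no match
v → match
vi → match
vii → match

ii, v, vi, vii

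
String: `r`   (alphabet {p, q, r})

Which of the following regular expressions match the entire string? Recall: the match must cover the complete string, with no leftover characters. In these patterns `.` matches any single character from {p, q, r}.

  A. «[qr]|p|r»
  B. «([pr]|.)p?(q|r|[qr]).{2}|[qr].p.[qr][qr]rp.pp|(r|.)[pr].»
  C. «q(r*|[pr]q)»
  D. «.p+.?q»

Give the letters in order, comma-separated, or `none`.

A

A → match
B → no match
C → no match — must start with `q`
D → no match — must end with `q`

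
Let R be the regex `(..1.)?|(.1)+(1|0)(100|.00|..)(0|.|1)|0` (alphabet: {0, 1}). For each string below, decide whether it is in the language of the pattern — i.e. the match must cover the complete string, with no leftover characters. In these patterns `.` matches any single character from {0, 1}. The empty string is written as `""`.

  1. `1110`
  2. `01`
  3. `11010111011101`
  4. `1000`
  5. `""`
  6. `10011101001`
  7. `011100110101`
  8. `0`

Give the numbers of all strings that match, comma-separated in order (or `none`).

1 → match
2 → no match
3 → match
4 → no match
5 → match
6 → no match
7 → no match
8 → match

1, 3, 5, 8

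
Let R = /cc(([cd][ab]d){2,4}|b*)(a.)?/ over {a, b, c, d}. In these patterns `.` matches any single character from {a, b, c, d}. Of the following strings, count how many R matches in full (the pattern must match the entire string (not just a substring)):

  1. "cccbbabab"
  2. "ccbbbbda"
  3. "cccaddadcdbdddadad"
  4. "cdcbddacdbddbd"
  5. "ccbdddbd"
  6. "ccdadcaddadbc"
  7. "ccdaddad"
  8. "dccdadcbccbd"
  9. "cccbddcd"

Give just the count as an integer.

1

1 → no match
2 → no match
3 → no match
4 → no match — must start with "cc"
5 → no match
6 → no match
7 → match
8 → no match — must start with "cc"
9 → no match
Total matched: 1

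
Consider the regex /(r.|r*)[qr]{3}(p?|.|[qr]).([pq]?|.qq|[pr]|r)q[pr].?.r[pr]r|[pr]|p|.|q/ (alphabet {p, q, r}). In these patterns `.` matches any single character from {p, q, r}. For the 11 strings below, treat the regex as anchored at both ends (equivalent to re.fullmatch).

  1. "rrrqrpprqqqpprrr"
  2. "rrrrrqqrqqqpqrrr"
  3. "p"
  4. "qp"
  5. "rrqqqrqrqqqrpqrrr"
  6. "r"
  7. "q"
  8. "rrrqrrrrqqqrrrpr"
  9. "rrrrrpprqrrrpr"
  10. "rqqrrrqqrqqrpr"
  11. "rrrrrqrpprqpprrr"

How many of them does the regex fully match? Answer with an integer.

1 → match
2 → match
3 → match
4 → no match
5 → match
6 → match
7 → match
8 → match
9 → match
10 → match
11 → match
Total matched: 10

10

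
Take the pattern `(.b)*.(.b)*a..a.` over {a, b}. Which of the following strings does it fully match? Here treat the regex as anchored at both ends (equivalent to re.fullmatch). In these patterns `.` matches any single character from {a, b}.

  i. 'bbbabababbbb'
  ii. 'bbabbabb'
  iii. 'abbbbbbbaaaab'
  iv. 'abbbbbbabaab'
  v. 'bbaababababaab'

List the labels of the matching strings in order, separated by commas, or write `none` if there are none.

iv, v

i. 'bbbabababbbb' → no match
ii. 'bbabbabb' → no match
iii → no match
iv. 'abbbbbbabaab' → match
v → match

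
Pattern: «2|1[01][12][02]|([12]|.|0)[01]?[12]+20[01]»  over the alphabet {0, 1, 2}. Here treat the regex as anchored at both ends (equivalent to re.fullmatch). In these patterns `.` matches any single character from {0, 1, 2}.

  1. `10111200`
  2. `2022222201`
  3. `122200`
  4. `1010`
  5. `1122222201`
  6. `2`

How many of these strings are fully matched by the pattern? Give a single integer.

6

1. `10111200` → match
2. `2022222201` → match
3. `122200` → match
4. `1010` → match
5. `1122222201` → match
6. `2` → match
Total matched: 6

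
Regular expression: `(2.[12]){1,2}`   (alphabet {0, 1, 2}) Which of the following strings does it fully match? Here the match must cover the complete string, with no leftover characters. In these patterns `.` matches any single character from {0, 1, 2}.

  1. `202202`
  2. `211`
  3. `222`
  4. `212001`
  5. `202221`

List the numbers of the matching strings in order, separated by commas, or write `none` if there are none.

1, 2, 3, 5

1 → match
2 → match
3 → match
4 → no match
5 → match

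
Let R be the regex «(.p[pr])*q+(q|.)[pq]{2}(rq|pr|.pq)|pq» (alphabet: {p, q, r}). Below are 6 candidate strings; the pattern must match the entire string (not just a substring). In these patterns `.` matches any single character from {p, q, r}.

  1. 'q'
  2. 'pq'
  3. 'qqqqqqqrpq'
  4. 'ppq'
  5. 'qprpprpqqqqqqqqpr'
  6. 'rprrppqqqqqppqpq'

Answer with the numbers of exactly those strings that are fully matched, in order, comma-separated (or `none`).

1 → no match
2 → match
3 → match
4 → no match
5 → no match
6 → match

2, 3, 6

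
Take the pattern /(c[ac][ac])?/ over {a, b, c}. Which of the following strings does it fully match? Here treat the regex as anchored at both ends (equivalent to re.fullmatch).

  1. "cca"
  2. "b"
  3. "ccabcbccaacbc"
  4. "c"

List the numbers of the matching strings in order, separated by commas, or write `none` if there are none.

1 → match
2 → no match
3 → no match
4 → no match

1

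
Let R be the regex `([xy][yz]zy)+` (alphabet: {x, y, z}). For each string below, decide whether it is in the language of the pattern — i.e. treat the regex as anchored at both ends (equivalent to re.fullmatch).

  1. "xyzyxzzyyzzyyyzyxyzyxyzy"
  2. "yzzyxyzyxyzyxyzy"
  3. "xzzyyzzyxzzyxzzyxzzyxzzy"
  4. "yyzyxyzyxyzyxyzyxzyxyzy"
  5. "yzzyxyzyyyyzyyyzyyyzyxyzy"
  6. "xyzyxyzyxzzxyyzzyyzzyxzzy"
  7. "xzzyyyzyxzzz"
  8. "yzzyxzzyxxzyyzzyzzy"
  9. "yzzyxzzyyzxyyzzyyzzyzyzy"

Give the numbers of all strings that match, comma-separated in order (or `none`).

1 → match
2 → match
3 → match
4 → no match
5 → no match
6 → no match
7 → no match — must end with "zy"
8 → no match
9 → no match

1, 2, 3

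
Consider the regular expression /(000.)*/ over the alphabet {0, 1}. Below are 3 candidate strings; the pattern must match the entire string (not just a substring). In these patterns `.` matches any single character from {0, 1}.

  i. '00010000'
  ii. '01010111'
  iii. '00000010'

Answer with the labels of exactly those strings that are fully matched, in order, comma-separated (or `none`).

i → match
ii → no match
iii → no match

i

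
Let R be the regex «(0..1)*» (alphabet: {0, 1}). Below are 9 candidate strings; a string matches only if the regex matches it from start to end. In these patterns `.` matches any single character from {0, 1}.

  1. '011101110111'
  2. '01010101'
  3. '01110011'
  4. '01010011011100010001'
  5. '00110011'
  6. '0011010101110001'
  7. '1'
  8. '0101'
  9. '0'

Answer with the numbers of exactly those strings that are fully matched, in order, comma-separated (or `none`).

1 → match
2 → match
3 → match
4 → match
5 → match
6 → match
7 → no match
8 → match
9 → no match

1, 2, 3, 4, 5, 6, 8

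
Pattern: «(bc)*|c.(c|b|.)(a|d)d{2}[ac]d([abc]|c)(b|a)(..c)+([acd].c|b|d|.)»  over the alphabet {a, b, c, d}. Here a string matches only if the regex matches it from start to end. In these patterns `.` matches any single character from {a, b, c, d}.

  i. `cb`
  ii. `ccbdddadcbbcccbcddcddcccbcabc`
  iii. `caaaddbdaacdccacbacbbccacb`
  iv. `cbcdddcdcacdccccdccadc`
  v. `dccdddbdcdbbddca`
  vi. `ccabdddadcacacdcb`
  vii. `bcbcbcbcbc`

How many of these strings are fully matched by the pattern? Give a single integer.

i → no match
ii → no match
iii → no match
iv → match
v → no match
vi → no match
vii → match
Total matched: 2

2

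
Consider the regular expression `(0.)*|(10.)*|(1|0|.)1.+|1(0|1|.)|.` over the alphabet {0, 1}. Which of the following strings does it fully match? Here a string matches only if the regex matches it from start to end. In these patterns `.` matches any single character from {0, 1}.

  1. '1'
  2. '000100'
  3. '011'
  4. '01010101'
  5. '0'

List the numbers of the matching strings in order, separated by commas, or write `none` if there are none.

1. '1' → match
2. '000100' → match
3. '011' → match
4. '01010101' → match
5. '0' → match

1, 2, 3, 4, 5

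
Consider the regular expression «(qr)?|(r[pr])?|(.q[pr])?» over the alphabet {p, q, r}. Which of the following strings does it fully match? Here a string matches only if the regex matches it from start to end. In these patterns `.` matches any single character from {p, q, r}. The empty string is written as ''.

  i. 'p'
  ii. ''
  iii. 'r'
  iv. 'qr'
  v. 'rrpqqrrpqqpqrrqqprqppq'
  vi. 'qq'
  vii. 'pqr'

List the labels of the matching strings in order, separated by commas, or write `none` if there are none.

i → no match
ii → match
iii → no match
iv → match
v → no match
vi → no match
vii → match

ii, iv, vii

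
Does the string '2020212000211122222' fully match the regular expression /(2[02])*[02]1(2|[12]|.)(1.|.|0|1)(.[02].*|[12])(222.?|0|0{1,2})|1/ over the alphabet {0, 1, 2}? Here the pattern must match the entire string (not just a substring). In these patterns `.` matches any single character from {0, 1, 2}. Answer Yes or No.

Yes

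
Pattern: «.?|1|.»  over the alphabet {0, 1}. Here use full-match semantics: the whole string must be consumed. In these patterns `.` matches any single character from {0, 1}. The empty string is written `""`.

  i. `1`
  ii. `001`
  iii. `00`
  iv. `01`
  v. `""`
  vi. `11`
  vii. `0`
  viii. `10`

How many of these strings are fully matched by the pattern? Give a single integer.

i → match
ii → no match
iii → no match
iv → no match
v → match
vi → no match
vii → match
viii → no match
Total matched: 3

3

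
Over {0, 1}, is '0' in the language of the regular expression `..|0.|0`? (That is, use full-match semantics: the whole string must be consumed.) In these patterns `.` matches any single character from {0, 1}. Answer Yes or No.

Yes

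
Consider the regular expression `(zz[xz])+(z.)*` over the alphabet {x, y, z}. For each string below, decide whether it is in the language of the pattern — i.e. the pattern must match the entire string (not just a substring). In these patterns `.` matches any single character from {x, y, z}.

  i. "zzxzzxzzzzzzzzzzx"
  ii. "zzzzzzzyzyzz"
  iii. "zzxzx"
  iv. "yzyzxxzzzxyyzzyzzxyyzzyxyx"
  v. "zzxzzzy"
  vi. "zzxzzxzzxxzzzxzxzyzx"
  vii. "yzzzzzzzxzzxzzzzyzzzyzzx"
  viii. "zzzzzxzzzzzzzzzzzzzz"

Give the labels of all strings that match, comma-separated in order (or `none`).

i → match
ii. "zzzzzzzyzyzz" → match
iii. "zzxzx" → match
iv → no match — must start with "zz"
v. "zzxzzzy" → match
vi → no match
vii → no match — must start with "zz"
viii → match

i, ii, iii, v, viii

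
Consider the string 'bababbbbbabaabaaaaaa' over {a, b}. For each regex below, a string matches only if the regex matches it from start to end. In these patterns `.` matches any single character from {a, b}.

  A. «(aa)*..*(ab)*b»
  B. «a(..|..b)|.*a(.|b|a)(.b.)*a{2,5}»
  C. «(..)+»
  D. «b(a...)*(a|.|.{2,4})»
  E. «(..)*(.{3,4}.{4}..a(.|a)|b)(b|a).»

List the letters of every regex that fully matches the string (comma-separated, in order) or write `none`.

A → no match — must end with 'b'
B → match
C → match
D → no match
E → match

B, C, E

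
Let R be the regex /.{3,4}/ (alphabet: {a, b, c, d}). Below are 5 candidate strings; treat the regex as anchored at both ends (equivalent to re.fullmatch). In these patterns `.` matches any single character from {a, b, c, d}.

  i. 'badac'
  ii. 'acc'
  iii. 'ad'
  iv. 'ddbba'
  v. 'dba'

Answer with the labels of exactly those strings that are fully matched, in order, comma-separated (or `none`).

i → no match
ii → match
iii → no match
iv → no match
v → match

ii, v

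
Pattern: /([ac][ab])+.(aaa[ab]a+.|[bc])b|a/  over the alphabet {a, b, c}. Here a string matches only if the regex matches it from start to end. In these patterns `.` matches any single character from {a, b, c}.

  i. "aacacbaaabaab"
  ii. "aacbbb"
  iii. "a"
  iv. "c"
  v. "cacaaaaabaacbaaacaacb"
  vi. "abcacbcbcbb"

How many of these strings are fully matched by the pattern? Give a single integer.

2

i → no match
ii. "aacbbb" → no match
iii. "a" → match
iv. "c" → no match
v → no match
vi. "abcacbcbcbb" → match
Total matched: 2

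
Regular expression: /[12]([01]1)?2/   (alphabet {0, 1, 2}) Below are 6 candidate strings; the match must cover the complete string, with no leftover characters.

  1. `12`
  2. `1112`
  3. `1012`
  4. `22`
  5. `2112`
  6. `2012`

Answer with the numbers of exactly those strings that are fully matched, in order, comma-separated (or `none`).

1, 2, 3, 4, 5, 6

1 → match
2 → match
3 → match
4 → match
5 → match
6 → match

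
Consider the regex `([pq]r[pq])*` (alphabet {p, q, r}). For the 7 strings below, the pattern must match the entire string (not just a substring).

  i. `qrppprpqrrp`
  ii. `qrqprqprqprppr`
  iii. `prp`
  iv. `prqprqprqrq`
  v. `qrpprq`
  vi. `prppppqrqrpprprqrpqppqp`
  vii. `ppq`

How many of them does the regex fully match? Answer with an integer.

2

i → no match
ii → no match
iii → match
iv → no match
v → match
vi → no match
vii → no match
Total matched: 2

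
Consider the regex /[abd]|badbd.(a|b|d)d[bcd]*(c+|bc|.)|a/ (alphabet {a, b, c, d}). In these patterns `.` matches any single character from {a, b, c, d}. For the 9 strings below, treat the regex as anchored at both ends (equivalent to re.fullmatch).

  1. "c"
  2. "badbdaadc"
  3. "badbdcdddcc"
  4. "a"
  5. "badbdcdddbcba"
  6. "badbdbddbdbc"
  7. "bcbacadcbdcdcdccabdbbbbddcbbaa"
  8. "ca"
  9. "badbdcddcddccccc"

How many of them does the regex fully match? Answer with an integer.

6

1 → no match
2 → match
3 → match
4 → match
5 → match
6 → match
7 → no match
8 → no match
9 → match
Total matched: 6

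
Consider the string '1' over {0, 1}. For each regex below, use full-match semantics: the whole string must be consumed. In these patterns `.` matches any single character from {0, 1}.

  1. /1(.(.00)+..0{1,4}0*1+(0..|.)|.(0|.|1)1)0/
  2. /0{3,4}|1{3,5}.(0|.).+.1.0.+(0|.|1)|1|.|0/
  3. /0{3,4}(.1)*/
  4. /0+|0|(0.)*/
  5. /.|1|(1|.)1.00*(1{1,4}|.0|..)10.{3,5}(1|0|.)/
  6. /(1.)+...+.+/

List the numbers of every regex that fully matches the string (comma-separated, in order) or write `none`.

2, 5

1 → no match — must end with '0'
2 → match
3 → no match — must start with '0'
4 → no match
5 → match
6 → no match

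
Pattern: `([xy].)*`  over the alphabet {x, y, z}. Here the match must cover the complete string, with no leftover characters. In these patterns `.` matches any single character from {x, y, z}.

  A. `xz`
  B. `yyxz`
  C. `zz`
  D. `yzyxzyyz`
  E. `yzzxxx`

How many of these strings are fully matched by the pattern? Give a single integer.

2

A → match
B → match
C → no match
D → no match
E → no match
Total matched: 2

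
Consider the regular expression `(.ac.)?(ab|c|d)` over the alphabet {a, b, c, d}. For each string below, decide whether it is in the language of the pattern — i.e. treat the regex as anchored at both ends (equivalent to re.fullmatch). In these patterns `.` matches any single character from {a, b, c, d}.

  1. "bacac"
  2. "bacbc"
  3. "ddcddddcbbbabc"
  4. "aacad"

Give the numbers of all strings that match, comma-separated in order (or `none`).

1, 2, 4

1 → match
2 → match
3 → no match
4 → match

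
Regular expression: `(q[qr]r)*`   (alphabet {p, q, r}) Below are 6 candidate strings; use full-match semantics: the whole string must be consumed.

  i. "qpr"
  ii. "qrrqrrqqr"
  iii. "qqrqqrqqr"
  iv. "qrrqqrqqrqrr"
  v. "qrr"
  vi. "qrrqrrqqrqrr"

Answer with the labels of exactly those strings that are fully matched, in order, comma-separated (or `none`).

ii, iii, iv, v, vi

i. "qpr" → no match
ii. "qrrqrrqqr" → match
iii. "qqrqqrqqr" → match
iv. "qrrqqrqqrqrr" → match
v. "qrr" → match
vi. "qrrqrrqqrqrr" → match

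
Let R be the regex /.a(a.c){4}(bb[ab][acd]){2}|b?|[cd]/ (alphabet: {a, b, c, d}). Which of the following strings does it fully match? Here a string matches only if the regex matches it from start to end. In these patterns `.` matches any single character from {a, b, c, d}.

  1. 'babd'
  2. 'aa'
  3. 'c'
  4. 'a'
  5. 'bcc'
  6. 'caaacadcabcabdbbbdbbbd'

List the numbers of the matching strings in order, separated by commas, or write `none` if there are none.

3

1 → no match
2 → no match
3 → match
4 → no match
5 → no match
6 → no match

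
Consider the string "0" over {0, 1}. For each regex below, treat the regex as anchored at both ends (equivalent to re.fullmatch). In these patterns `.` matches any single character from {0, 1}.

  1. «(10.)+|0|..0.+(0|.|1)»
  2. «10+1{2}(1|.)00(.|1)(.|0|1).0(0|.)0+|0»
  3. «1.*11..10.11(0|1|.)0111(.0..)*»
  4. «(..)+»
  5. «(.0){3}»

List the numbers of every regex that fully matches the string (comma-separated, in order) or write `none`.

1, 2

1 → match
2 → match
3 → no match — must start with "1"
4 → no match
5 → no match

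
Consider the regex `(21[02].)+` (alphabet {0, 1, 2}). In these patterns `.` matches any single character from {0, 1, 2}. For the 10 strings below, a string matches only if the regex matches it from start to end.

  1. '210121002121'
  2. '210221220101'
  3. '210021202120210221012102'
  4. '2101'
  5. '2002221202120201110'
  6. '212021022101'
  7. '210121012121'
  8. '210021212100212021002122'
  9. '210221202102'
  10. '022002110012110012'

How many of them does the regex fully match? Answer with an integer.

1. '210121002121' → match
2. '210221220101' → no match
3 → match
4. '2101' → match
5 → no match — must start with '21'
6. '212021022101' → match
7. '210121012121' → match
8 → match
9. '210221202102' → match
10 → no match — must start with '21'
Total matched: 7

7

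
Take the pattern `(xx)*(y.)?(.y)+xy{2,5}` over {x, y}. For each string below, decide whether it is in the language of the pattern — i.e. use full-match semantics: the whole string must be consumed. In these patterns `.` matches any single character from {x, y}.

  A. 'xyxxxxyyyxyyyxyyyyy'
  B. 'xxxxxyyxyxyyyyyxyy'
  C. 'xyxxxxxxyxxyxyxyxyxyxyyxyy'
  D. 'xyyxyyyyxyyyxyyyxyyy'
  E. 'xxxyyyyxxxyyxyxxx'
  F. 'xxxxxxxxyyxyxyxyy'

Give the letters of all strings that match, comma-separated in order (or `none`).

F

A → no match
B → no match
C → no match
D → no match
E → no match — must end with 'y'
F → match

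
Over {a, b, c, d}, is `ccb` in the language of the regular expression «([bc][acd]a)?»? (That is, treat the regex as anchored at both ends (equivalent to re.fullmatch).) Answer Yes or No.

No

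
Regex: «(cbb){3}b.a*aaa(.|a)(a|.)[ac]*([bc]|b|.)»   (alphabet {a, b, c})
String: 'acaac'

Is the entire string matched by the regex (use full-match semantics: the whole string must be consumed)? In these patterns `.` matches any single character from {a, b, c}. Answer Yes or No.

No

Every match must start with 'cbb', but 'acaac' does not.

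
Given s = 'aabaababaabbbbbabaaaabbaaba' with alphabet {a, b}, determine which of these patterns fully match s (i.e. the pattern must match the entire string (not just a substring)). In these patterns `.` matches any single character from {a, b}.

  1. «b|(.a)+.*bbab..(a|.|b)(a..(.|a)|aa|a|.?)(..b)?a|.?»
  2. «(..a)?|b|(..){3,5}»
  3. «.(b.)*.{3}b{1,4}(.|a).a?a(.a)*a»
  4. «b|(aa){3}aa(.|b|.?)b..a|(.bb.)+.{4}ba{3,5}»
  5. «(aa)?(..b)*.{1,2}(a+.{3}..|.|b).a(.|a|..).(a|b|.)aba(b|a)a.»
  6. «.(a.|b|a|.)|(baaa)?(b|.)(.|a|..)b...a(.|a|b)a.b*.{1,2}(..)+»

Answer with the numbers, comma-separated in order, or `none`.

1 → no match
2 → no match
3 → no match
4 → no match
5 → no match
6 → match

6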